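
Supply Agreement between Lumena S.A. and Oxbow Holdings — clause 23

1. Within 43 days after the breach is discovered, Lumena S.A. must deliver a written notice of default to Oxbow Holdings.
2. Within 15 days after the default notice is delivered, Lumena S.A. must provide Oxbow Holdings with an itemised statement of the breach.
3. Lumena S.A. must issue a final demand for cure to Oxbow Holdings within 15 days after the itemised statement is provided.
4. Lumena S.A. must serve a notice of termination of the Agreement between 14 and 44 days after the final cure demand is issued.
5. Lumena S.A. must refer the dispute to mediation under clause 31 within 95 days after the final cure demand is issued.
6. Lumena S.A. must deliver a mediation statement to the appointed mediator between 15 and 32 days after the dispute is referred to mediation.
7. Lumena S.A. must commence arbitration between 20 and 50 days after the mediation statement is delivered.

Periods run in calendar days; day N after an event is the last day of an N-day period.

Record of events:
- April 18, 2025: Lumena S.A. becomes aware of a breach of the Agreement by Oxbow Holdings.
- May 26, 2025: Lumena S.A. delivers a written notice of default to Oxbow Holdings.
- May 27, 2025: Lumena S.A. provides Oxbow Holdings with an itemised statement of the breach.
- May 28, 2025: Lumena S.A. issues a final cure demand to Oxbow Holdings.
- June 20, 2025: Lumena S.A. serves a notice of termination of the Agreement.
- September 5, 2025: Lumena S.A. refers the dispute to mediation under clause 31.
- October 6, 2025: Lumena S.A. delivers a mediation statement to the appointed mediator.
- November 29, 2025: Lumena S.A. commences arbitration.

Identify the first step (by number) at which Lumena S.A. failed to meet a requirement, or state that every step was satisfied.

Step 5

Step 1: 43 days after April 18, 2025 (when the breach is discovered) is May 31, 2025; May 26, 2025 is within that limit.
Step 2: 15 days after May 26, 2025 (when the default notice is delivered) is June 10, 2025; completed May 27, 2025, before the deadline.
Step 3: 15 days after May 27, 2025 (when the itemised statement is provided) is June 11, 2025; done May 28, 2025 — timely.
Step 4: the window is 14–44 days after May 28, 2025 (when the final cure demand is issued), so June 11, 2025 through July 11, 2025; June 20, 2025 falls inside that range.
Step 5: 95 days after May 28, 2025 (when the final cure demand is issued) is August 31, 2025; September 5, 2025 misses that deadline by 5 days.
That is the first point of non-compliance.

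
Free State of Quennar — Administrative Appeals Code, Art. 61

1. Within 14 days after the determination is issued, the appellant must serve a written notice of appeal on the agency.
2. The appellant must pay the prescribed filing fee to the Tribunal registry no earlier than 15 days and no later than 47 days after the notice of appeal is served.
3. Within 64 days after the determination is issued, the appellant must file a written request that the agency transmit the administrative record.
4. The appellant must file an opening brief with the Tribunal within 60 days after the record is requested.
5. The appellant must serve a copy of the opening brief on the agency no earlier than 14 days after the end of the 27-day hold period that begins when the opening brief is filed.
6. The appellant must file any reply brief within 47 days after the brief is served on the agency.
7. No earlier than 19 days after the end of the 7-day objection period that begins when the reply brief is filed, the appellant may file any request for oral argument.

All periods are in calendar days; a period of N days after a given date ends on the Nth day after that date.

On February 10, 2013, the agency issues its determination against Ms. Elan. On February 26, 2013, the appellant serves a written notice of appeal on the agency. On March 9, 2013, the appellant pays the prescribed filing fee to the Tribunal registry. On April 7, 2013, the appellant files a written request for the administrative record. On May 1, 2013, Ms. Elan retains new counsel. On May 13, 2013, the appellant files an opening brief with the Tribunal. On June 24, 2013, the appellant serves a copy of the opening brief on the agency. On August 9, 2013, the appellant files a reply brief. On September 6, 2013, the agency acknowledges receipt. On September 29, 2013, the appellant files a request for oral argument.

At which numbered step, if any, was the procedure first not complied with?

Step 1

Step 1 — counting 14 days from February 10, 2013 (when the determination is issued) gives a deadline of February 24, 2013; not done until February 26, 2013, 2 days after the deadline.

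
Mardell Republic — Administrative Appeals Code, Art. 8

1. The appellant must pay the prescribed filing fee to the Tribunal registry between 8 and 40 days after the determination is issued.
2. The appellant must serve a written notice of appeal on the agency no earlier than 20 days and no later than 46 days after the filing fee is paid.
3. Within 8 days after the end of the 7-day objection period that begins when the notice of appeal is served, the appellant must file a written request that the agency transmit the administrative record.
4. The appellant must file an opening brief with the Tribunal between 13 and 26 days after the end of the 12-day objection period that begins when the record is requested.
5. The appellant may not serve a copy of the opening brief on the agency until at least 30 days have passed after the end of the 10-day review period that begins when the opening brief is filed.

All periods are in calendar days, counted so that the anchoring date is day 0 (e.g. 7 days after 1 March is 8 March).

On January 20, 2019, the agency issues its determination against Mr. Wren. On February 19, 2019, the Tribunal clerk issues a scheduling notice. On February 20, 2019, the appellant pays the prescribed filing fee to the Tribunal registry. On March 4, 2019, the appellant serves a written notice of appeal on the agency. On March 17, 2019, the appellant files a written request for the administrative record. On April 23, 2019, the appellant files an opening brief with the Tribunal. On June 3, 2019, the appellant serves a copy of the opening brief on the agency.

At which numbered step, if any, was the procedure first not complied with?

Step 1 — 8 and 40 days from January 20, 2019 (when the determination is issued) are January 28, 2019 and March 1, 2019 respectively; February 20, 2019 falls inside that range.
Step 2 — 20 and 46 days from February 20, 2019 (when the filing fee is paid) are March 12, 2019 and April 7, 2019 respectively; March 4, 2019 is 8 days too early.
Later steps need not be reached.

Step 2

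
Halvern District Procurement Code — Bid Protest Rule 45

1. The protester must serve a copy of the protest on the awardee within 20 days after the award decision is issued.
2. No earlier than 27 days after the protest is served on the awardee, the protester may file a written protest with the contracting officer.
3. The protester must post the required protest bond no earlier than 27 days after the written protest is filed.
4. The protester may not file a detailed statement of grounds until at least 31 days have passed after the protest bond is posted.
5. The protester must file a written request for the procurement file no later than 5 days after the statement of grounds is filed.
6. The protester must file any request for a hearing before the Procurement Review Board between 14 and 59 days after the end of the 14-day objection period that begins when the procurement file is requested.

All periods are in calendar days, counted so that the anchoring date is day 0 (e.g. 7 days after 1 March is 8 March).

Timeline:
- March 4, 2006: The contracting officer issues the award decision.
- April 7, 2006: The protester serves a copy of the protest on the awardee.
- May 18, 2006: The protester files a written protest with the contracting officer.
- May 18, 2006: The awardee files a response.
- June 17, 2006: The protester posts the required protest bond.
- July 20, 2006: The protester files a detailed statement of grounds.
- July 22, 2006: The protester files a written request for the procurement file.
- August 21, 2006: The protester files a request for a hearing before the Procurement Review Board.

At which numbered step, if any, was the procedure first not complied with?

Step 1

Step 1 — counting 20 days from March 4, 2006 (when the award decision is issued) gives a deadline of March 24, 2006; April 7, 2006 misses that deadline by 14 days.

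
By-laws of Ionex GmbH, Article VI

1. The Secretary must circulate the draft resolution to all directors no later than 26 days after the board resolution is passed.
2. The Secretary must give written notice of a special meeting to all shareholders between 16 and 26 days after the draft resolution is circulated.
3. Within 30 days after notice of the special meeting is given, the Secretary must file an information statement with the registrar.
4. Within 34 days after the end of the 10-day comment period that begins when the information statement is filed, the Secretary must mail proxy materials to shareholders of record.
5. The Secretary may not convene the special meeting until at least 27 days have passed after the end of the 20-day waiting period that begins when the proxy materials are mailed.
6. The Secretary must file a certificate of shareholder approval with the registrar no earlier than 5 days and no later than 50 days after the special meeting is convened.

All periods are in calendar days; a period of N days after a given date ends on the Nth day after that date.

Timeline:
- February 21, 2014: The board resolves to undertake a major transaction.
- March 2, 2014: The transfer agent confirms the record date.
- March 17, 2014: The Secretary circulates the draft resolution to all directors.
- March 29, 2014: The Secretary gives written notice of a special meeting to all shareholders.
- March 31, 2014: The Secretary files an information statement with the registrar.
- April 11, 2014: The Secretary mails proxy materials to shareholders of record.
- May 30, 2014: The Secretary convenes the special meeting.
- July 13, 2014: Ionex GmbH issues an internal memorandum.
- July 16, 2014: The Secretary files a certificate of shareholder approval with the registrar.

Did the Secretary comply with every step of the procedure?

No

(1) due by February 21, 2014 + 26 days = March 19, 2014; completed March 17, 2014, before the deadline.
(2) the permitted window runs from March 17, 2014 + 16 = April 2, 2014 to March 17, 2014 + 26 = April 12, 2014; March 29, 2014 is 4 days too early.
No need to go further; step 2 was not satisfied.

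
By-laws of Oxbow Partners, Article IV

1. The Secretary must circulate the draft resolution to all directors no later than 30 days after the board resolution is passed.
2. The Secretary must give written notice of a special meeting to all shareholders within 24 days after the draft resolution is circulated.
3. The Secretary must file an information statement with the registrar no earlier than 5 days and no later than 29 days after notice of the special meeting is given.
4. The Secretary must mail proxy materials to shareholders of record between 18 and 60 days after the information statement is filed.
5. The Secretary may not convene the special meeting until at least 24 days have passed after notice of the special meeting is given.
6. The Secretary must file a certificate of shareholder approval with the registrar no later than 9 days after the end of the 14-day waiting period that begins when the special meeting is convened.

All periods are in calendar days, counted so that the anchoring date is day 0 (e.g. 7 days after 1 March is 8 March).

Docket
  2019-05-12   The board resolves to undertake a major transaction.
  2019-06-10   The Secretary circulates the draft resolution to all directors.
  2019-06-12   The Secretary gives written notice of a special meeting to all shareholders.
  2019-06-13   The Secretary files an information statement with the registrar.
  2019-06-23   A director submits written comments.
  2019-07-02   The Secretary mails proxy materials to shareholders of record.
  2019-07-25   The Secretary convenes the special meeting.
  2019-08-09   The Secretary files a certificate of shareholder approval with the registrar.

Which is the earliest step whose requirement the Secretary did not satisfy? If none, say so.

Step 3

Step 1: 30 days after 2019-05-12 (when the board resolution is passed) is 2019-06-11; done 2019-06-10 — timely.
Step 2: 24 days after 2019-06-10 (when the draft resolution is circulated) is 2019-07-04; completed 2019-06-12, before the deadline.
Step 3: the window is 5–29 days after 2019-06-12 (when notice of the special meeting is given), so 2019-06-17 through 2019-07-11; 2019-06-13 is 4 days too early.
The procedure was therefore not followed at step 3.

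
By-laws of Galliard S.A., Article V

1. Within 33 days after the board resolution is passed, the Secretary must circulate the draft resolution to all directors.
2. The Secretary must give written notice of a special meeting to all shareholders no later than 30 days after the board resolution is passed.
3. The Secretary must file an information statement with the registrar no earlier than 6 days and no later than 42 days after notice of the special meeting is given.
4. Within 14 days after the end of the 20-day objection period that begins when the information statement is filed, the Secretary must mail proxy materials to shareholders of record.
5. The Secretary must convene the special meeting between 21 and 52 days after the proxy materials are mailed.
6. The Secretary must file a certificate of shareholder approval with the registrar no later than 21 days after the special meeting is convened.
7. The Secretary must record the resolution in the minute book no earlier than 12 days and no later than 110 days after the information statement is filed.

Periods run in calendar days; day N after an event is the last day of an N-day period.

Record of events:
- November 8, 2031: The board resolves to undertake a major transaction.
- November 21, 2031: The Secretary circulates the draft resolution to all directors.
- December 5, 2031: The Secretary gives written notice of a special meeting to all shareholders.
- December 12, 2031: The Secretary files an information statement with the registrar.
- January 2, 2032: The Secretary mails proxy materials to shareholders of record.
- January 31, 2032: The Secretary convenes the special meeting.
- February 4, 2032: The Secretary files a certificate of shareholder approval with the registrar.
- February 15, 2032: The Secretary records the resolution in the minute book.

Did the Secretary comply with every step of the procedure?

Yes

Step 1 — counting 33 days from November 8, 2031 (when the board resolution is passed) gives a deadline of December 11, 2031; November 21, 2031 is within that limit.
Step 2 — counting 30 days from November 8, 2031 (when the board resolution is passed) gives a deadline of December 8, 2031; done December 5, 2031 — timely.
Step 3 — 6 and 42 days from December 5, 2031 (when notice of the special meeting is given) are December 11, 2031 and January 16, 2032 respectively; done December 12, 2031, which is between those dates.
Step 4 — counting 14 days from January 1, 2032 (end of the 20-day objection period, which began when the information statement is filed on December 12, 2031) gives a deadline of January 15, 2032; January 2, 2032 is within that limit.
Step 5 — 21 and 52 days from January 2, 2032 (when the proxy materials are mailed) are January 23, 2032 and February 23, 2032 respectively; January 31, 2032 falls inside that range.
Step 6 — counting 21 days from January 31, 2032 (when the special meeting is convened) gives a deadline of February 21, 2032; February 4, 2032 is within that limit.
Step 7 — 12 and 110 days from December 12, 2031 (when the information statement is filed) are December 24, 2031 and March 31, 2032 respectively; done February 15, 2032 — within the window.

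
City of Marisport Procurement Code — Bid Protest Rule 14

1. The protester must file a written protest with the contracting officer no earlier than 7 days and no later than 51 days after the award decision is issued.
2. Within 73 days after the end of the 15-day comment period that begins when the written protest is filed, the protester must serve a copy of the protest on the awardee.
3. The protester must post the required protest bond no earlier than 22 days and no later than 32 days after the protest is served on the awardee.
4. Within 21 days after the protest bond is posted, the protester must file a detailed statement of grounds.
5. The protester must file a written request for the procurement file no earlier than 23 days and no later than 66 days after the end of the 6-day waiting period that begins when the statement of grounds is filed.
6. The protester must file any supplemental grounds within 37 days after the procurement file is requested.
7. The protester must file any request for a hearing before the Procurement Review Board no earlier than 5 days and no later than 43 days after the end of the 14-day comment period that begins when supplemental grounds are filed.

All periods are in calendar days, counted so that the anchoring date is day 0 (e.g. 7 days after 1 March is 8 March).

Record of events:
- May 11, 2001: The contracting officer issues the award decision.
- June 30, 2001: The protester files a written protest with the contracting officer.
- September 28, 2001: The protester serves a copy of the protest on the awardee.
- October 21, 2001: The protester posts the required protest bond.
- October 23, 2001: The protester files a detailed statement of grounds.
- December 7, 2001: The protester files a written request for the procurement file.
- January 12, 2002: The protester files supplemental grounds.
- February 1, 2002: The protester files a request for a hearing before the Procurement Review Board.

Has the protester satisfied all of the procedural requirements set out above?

(1) the permitted window runs from May 11, 2001 + 7 = May 18, 2001 to May 11, 2001 + 51 = July 1, 2001; done June 30, 2001, which is between those dates.
(2) due by July 15, 2001 + 73 days = September 26, 2001; September 28, 2001 misses that deadline by 2 days.

No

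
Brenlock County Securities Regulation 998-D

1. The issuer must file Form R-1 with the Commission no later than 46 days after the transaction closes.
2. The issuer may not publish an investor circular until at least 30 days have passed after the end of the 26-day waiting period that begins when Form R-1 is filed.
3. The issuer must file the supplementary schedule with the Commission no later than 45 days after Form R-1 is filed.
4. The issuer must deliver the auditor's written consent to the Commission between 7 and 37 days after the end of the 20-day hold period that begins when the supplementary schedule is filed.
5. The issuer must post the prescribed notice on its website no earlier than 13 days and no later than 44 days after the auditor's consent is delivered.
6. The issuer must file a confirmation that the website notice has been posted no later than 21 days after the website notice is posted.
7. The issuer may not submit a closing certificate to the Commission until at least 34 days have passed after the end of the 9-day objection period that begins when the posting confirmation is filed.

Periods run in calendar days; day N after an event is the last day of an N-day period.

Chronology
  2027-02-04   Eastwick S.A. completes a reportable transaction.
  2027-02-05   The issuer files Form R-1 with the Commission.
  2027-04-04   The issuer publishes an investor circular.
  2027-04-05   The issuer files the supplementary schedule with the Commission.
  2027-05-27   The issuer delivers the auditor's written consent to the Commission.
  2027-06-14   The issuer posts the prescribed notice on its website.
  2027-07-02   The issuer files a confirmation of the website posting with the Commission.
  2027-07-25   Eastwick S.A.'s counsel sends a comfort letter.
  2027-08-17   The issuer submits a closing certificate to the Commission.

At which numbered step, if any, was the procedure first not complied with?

Step 3

Step 1: 46 days after 2027-02-04 (when the transaction closes) is 2027-03-22; done 2027-02-05 — timely.
Step 2: the earliest permitted date is 30 days after 2027-03-03 (end of the 26-day waiting period, which began when Form R-1 is filed on 2027-02-05), i.e. 2027-04-02; done 2027-04-04, after the minimum wait.
Step 3: 45 days after 2027-02-05 (when Form R-1 is filed) is 2027-03-22; 2027-04-05 misses that deadline by 14 days.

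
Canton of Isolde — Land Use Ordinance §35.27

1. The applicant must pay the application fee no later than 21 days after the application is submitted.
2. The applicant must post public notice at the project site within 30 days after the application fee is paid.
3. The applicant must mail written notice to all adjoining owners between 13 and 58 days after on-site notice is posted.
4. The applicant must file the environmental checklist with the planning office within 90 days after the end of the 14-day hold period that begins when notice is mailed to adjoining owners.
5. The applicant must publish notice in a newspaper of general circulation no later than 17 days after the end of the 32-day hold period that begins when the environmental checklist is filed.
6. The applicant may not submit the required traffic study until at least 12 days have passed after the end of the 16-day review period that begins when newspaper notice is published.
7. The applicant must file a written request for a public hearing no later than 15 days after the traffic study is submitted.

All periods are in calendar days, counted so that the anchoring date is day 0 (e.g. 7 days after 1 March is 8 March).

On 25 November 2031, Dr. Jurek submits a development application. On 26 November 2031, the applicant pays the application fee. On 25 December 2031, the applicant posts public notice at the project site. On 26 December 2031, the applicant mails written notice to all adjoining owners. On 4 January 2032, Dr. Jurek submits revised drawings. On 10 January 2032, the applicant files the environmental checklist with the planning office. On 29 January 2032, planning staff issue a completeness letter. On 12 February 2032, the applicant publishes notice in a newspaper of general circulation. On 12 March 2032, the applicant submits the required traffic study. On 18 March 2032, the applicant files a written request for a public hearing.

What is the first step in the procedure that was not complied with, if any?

Step 1: 21 days after 25 November 2031 (when the application is submitted) is 16 December 2031; completed 26 November 2031, before the deadline.
Step 2: 30 days after 26 November 2031 (when the application fee is paid) is 26 December 2031; done 25 December 2031 — timely.
Step 3: the window is 13–58 days after 25 December 2031 (when on-site notice is posted), so 7 January 2032 through 21 February 2032; 26 December 2031 is 12 days too early.
That is the first point of non-compliance.

Step 3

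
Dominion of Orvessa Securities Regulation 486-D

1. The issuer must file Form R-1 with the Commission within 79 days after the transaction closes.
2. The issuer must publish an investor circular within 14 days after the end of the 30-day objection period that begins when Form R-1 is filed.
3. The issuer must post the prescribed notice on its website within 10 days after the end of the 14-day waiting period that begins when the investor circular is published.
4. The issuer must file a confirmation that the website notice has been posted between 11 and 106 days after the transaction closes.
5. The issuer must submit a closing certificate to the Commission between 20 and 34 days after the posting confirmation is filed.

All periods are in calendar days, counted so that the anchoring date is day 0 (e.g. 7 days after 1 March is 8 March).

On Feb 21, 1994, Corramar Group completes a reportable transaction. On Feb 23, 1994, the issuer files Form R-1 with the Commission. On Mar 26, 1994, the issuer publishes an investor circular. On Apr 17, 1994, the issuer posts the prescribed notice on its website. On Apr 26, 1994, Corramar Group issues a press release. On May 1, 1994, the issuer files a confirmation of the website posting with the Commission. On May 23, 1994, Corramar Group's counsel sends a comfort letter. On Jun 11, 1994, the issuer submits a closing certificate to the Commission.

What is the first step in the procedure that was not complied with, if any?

Step 1: 79 days after Feb 21, 1994 (when the transaction closes) is May 11, 1994; Feb 23, 1994 is within that limit.
Step 2: 14 days after Mar 25, 1994 (end of the 30-day objection period, which began when Form R-1 is filed on Feb 23, 1994) is Apr 8, 1994; done Mar 26, 1994 — timely.
Step 3: 10 days after Apr 9, 1994 (end of the 14-day waiting period, which began when the investor circular is published on Mar 26, 1994) is Apr 19, 1994; Apr 17, 1994 is within that limit.
Step 4: the window is 11–106 days after Feb 21, 1994 (when the transaction closes), so Mar 4, 1994 through Jun 7, 1994; done May 1, 1994 — within the window.
Step 5: the window is 20–34 days after May 1, 1994 (when the posting confirmation is filed), so May 21, 1994 through Jun 4, 1994; Jun 11, 1994 is 7 days past the end of the window.

Step 5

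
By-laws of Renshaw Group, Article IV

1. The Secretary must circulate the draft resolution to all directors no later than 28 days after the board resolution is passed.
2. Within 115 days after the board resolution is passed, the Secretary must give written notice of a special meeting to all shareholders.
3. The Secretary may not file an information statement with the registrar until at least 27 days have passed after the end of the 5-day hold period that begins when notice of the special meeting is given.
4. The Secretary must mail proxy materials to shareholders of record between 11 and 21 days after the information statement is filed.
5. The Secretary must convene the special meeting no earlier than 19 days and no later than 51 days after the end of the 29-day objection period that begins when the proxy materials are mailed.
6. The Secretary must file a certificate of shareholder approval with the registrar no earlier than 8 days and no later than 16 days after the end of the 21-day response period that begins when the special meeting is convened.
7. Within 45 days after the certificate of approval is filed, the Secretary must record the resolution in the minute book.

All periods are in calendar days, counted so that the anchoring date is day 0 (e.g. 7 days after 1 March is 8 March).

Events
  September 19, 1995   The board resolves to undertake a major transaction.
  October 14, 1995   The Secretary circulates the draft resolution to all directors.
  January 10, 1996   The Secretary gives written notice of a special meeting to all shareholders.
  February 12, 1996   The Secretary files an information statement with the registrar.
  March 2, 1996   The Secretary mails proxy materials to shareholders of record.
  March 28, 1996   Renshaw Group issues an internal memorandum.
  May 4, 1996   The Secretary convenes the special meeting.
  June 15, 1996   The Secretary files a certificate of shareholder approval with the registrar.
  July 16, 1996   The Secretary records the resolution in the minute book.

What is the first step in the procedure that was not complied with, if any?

(1) due by September 19, 1995 + 28 days = October 17, 1995; done October 14, 1995 — timely.
(2) due by September 19, 1995 + 115 days = January 12, 1996; completed January 10, 1996, before the deadline.
(3) permitted from January 15, 1996 + 27 days = February 11, 1996 onward; done February 12, 1996, after the minimum wait.
(4) the permitted window runs from February 12, 1996 + 11 = February 23, 1996 to February 12, 1996 + 21 = March 4, 1996; March 2, 1996 falls inside that range.
(5) the permitted window runs from March 31, 1996 + 19 = April 19, 1996 to March 31, 1996 + 51 = May 21, 1996; done May 4, 1996, which is between those dates.
(6) the permitted window runs from May 25, 1996 + 8 = June 2, 1996 to May 25, 1996 + 16 = June 10, 1996; done June 15, 1996 — 5 days after the window closed.
The procedure was therefore not followed at step 6.

Step 6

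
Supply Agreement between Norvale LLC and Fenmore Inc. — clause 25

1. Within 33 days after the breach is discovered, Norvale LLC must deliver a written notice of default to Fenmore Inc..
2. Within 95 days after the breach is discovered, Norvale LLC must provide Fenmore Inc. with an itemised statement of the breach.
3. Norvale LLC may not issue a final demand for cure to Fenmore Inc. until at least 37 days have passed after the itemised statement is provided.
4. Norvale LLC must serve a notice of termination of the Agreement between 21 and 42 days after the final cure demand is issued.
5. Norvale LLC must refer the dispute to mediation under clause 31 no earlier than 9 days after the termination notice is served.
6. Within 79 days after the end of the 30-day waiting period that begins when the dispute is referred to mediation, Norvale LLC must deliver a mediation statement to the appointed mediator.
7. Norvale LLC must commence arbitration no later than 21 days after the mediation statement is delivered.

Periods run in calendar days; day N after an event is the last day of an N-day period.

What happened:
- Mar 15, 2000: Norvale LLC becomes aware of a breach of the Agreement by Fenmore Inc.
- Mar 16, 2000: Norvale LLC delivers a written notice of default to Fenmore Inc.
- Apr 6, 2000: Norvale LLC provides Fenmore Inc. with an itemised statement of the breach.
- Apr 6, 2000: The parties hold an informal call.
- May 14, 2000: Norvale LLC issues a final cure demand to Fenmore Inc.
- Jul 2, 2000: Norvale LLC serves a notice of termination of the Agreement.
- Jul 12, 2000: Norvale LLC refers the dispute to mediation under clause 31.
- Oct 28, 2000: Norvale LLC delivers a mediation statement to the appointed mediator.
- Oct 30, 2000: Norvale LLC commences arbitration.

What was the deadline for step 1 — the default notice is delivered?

Apr 17, 2000

Step 1 runs from Mar 15, 2000, when the breach is discovered. 33 days after Mar 15, 2000 is Apr 17, 2000.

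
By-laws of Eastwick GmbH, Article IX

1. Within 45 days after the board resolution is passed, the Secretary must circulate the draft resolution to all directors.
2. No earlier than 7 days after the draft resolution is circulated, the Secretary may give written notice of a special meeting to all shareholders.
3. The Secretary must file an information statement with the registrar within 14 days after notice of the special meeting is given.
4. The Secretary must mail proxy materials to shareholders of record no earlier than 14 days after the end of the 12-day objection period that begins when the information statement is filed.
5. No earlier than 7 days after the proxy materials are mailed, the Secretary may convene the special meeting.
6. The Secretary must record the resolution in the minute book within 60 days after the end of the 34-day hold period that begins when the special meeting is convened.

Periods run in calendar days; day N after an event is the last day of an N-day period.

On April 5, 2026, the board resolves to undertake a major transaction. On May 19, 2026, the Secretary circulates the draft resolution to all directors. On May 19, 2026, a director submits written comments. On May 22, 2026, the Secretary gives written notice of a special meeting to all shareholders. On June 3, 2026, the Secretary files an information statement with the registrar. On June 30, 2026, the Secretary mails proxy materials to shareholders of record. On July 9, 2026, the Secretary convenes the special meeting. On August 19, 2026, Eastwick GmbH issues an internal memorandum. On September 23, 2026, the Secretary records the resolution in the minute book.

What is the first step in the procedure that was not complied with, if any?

Step 2

(1) due by April 5, 2026 + 45 days = May 20, 2026; May 19, 2026 is within that limit.
(2) permitted from May 19, 2026 + 7 days = May 26, 2026 onward; acted on May 22, 2026, 4 days prematurely.
No need to go further; step 2 was not satisfied.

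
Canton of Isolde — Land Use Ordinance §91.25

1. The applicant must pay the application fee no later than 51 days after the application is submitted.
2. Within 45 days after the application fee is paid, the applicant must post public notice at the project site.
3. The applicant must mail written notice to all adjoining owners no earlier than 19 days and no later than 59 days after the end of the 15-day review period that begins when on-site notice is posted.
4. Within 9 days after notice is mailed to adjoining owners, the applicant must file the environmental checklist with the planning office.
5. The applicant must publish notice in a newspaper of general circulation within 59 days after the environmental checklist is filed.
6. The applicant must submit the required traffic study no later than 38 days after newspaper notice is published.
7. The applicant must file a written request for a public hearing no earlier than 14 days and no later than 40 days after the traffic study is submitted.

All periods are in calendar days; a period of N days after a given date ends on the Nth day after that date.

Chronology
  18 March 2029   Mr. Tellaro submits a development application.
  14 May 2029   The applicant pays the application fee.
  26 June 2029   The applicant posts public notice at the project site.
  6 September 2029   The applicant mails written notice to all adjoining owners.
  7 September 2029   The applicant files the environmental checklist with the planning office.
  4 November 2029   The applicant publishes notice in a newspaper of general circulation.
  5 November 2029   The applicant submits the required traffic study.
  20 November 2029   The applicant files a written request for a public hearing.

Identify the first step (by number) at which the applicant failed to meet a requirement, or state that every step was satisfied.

(1) due by 18 March 2029 + 51 days = 8 May 2029; done 14 May 2029 — 6 days late.
No need to go further; step 1 was not satisfied.

Step 1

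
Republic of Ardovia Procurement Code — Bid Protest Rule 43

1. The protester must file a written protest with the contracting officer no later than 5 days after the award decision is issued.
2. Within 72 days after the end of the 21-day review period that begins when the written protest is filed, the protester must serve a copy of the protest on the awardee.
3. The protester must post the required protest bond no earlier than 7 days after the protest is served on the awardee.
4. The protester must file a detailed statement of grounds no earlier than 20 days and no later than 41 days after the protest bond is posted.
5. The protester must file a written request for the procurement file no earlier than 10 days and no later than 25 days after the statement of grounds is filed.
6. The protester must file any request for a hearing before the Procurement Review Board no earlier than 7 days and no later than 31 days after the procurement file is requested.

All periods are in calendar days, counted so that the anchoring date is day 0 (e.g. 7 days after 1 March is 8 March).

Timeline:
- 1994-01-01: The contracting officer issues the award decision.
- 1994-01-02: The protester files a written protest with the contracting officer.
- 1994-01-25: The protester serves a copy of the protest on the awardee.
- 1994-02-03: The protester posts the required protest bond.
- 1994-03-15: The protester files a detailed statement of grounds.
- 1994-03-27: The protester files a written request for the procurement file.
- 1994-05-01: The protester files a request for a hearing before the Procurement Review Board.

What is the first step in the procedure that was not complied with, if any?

Step 6

(1) due by 1994-01-01 + 5 days = 1994-01-06; completed 1994-01-02, before the deadline.
(2) due by 1994-01-23 + 72 days = 1994-04-05; 1994-01-25 is within that limit.
(3) permitted from 1994-01-25 + 7 days = 1994-02-01 onward; done 1994-02-03 — permitted.
(4) the permitted window runs from 1994-02-03 + 20 = 1994-02-23 to 1994-02-03 + 41 = 1994-03-16; done 1994-03-15 — within the window.
(5) the permitted window runs from 1994-03-15 + 10 = 1994-03-25 to 1994-03-15 + 25 = 1994-04-09; done 1994-03-27, which is between those dates.
(6) the permitted window runs from 1994-03-27 + 7 = 1994-04-03 to 1994-03-27 + 31 = 1994-04-27; done 1994-05-01 — 4 days after the window closed.
That is the first point of non-compliance.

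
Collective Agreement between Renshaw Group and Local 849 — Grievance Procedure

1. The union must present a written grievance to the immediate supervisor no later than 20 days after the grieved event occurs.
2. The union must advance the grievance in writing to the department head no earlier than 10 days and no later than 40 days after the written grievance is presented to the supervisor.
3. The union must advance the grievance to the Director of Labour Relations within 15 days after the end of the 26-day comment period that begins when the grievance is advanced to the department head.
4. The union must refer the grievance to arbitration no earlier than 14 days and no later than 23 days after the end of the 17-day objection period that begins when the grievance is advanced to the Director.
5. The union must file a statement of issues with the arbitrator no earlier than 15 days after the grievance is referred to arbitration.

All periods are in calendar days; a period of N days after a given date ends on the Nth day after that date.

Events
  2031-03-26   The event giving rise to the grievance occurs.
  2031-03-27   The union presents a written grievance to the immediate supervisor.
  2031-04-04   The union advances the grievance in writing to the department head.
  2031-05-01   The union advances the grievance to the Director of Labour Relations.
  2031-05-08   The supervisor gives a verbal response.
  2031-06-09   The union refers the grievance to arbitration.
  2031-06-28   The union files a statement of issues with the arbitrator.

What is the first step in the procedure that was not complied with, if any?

Step 2

(1) due by 2031-03-26 + 20 days = 2031-04-15; completed 2031-03-27, before the deadline.
(2) the permitted window runs from 2031-03-27 + 10 = 2031-04-06 to 2031-03-27 + 40 = 2031-05-06; done 2031-04-04 — 2 days before the window opened.
Later steps need not be reached.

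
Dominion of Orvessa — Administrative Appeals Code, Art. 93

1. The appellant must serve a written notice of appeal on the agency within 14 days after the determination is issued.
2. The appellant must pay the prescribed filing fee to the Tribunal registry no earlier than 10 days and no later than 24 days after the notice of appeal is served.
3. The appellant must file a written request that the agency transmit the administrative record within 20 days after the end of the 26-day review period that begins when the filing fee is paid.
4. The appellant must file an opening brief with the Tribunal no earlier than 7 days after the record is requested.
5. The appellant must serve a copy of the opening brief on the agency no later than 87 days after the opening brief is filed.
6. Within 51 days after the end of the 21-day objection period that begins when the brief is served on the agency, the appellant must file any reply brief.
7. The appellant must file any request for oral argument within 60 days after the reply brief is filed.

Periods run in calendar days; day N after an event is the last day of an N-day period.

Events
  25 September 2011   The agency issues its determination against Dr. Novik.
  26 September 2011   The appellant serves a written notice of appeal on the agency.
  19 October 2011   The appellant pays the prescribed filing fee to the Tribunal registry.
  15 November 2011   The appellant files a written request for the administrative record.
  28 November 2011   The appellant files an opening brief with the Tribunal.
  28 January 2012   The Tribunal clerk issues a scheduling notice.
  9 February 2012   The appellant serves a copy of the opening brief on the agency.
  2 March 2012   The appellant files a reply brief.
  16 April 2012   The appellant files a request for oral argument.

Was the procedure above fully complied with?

(1) due by 25 September 2011 + 14 days = 9 October 2011; completed 26 September 2011, before the deadline.
(2) the permitted window runs from 26 September 2011 + 10 = 6 October 2011 to 26 September 2011 + 24 = 20 October 2011; 19 October 2011 falls inside that range.
(3) due by 14 November 2011 + 20 days = 4 December 2011; done 15 November 2011 — timely.
(4) permitted from 15 November 2011 + 7 days = 22 November 2011 onward; 28 November 2011 is on or after that date.
(5) due by 28 November 2011 + 87 days = 23 February 2012; 9 February 2012 is within that limit.
(6) due by 1 March 2012 + 51 days = 21 April 2012; completed 2 March 2012, before the deadline.
(7) due by 2 March 2012 + 60 days = 1 May 2012; completed 16 April 2012, before the deadline.

Yes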